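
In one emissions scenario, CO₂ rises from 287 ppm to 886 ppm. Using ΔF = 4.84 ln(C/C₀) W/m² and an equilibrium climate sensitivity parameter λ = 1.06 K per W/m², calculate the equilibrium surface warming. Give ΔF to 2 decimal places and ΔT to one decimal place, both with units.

ΔF = 5.46 W/m²; ΔT = 5.8 K

CO₂: 4.84 × ln(886/287) = 4.84 × ln(3.08711) = 4.84 × 1.12724 = 5.4558 W/m².
ΔT = λ ΔF = 1.06 × 5.46 = 5.7876 K.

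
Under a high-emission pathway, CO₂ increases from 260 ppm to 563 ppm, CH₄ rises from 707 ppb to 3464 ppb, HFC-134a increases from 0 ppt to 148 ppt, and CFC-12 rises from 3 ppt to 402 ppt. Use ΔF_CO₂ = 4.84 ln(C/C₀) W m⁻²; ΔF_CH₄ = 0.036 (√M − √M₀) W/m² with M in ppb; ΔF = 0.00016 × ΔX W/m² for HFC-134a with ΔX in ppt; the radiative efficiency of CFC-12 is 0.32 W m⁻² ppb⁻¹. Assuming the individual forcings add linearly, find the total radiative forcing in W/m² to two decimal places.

ΔF = 5.05 W/m²

CO₂: 4.84 × ln(563/260) = 4.84 × ln(2.16538) = 4.84 × 0.77260 = 3.7394 W/m².
CH₄: 0.036 × (√3464 − √707) = 0.036 × (58.8558 − 26.5895) = 0.036 × 32.2663 = 1.1616 W/m².
HFC-134a: ΔF = 0.00016 × (148 − 0) = 0.00016 × 148 = 0.0237 W/m².
CFC-12: Δ = 402 − 3 = 399 ppt = 0.399 ppb; ΔF = 0.32 × 0.399 = 0.1277 W/m².
Total ΔF = 3.7394 + 1.1616 + 0.0237 + 0.1277 = 5.0524 W/m².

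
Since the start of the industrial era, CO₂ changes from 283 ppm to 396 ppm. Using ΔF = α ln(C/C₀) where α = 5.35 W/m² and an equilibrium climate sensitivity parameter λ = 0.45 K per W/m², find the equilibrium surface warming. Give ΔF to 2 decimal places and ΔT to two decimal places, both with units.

ΔF = 1.80 W/m²; ΔT = 0.81 K

CO₂: 5.35 × ln(396/283) = 5.35 × ln(1.39929) = 5.35 × 0.33596 = 1.7974 W/m².
ΔT = λ ΔF = 0.45 × 1.80 = 0.8100 K.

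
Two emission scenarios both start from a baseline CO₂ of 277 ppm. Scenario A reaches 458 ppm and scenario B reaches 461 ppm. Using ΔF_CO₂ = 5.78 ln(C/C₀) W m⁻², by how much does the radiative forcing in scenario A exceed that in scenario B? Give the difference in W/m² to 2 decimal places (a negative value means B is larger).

ΔF_A = 5.78 ln(458/277) = 5.78 × 0.50285 = 2.9065 W/m².
ΔF_B = 5.78 ln(461/277) = 5.78 × 0.50938 = 2.9442 W/m².
Difference: 2.9065 − 2.9442 = -0.0377 W/m².

ΔF_A − ΔF_B = -0.04 W/m²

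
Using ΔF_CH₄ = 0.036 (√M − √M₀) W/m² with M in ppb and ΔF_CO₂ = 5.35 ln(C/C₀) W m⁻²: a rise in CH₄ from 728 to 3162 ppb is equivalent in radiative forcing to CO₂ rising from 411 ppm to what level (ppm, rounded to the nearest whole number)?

C ≈ 500 ppm

CH₄ forcing: 0.036 × (√3162 − √728) = 0.036 × (56.2317 − 26.9815) = 0.036 × 29.2502 = 1.05301 W/m².
Set 5.35 ln(C/411) = 1.05301: ln(C/411) = 1.05301/5.35 = 0.19682, so C = 411 × e^0.19682 = 411 × 1.21752 = 500.40 ppm.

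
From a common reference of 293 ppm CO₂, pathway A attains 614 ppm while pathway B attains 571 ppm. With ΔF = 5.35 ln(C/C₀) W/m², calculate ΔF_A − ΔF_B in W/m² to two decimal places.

ΔF_A = 5.35 ln(614/293) = 5.35 × 0.73982 = 3.9580 W/m².
ΔF_B = 5.35 ln(571/293) = 5.35 × 0.66722 = 3.5696 W/m².
Difference: 3.9580 − 3.5696 = 0.3884 W/m².

ΔF_A − ΔF_B = 0.39 W/m²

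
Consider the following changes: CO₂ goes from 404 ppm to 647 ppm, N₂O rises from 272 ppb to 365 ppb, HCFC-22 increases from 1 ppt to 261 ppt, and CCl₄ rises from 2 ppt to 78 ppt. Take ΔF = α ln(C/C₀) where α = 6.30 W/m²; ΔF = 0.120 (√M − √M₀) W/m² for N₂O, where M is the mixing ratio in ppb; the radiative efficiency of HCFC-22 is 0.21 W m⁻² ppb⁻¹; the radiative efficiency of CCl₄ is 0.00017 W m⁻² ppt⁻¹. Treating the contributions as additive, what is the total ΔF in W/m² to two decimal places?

CO₂: 6.30 × ln(647/404) = 6.30 × ln(1.60149) = 6.30 × 0.47093 = 2.9669 W/m².
N₂O: 0.120 × (√365 − √272) = 0.120 × (19.1050 − 16.4924) = 0.120 × 2.6126 = 0.3135 W/m².
HCFC-22: Δ = 261 − 1 = 260 ppt = 0.260 ppb; ΔF = 0.21 × 0.260 = 0.0546 W/m².
CCl₄: ΔF = 0.00017 × (78 − 2) = 0.00017 × 76 = 0.0129 W/m².
Total ΔF = 2.9669 + 0.3135 + 0.0546 + 0.0129 = 3.3479 W/m².

ΔF = 3.35 W/m²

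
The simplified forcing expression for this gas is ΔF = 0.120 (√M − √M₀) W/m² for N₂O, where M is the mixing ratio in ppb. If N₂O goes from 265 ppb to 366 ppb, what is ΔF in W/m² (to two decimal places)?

N₂O: 0.120 × (√366 − √265) = 0.120 × (19.1311 − 16.2788) = 0.120 × 2.8523 = 0.3423 W/m².

ΔF = 0.34 W/m²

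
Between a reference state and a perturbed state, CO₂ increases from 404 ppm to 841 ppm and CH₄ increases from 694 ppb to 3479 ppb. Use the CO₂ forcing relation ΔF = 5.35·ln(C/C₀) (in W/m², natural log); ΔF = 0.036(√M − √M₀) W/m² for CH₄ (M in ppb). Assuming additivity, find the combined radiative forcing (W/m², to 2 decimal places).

ΔF = 5.10 W/m²

CO₂: 5.35 × ln(841/404) = 5.35 × ln(2.08168) = 5.35 × 0.73318 = 3.9225 W/m².
CH₄: 0.036 × (√3479 − √694) = 0.036 × (58.9830 − 26.3439) = 0.036 × 32.6391 = 1.1750 W/m².
Total ΔF = 3.9225 + 1.1750 = 5.0975 W/m².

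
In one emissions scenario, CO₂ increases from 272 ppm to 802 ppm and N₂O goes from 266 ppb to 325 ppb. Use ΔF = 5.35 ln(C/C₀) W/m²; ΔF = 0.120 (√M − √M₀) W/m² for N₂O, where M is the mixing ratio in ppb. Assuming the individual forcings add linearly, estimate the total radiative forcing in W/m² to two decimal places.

CO₂: 5.35 × ln(802/272) = 5.35 × ln(2.94853) = 5.35 × 1.08131 = 5.7850 W/m².
N₂O: 0.120 × (√325 − √266) = 0.120 × (18.0278 − 16.3095) = 0.120 × 1.7183 = 0.2062 W/m².
Total ΔF = 5.7850 + 0.2062 = 5.9912 W/m².

ΔF = 5.99 W/m²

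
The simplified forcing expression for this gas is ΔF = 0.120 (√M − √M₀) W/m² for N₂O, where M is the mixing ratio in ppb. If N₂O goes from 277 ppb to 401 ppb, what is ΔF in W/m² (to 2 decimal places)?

ΔF = 0.41 W/m²

N₂O: 0.120 × (√401 − √277) = 0.120 × (20.0250 − 16.6433) = 0.120 × 3.3817 = 0.4058 W/m².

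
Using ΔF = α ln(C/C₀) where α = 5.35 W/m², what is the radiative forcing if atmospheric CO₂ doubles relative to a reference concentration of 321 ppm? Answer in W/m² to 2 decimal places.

ΔF = 5.35 × ln(2) = 5.35 × 0.69315 = 3.7084 W/m².

ΔF = 3.71 W/m²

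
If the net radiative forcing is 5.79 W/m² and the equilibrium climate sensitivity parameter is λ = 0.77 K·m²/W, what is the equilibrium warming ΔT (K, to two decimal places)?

ΔT = 4.46 K

ΔT = λ ΔF = 0.77 × 5.79 = 4.4583 K.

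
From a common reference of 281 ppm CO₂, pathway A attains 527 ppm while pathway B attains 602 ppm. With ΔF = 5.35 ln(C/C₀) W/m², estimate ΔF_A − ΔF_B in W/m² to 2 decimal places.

ΔF_A = 5.35 ln(527/281) = 5.35 × 0.62885 = 3.3643 W/m².
ΔF_B = 5.35 ln(602/281) = 5.35 × 0.76190 = 4.0762 W/m².
Difference: 3.3643 − 4.0762 = -0.7119 W/m².
(Equivalently, ΔF_A − ΔF_B = 5.35 ln(527/602) = 5.35 × -0.13306 = -0.7119 W/m².)

ΔF_A − ΔF_B = -0.71 W/m²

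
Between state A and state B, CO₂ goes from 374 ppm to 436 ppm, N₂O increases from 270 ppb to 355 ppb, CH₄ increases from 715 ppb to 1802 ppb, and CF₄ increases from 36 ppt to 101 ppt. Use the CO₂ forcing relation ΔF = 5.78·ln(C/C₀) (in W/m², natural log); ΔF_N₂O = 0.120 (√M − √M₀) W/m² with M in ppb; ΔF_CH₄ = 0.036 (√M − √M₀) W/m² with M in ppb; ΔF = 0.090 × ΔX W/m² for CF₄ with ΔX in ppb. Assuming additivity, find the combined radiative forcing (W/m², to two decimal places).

CO₂: 5.78 × ln(436/374) = 5.78 × ln(1.16578) = 5.78 × 0.15339 = 0.8866 W/m².
N₂O: 0.120 × (√355 − √270) = 0.120 × (18.8414 − 16.4317) = 0.120 × 2.4097 = 0.2892 W/m².
CH₄: 0.036 × (√1802 − √715) = 0.036 × (42.4500 − 26.7395) = 0.036 × 15.7105 = 0.5656 W/m².
CF₄: Δ = 101 − 36 = 65 ppt = 0.065 ppb; ΔF = 0.090 × 0.065 = 0.0059 W/m².
Total ΔF = 0.8866 + 0.2892 + 0.5656 + 0.0059 = 1.7473 W/m².

ΔF = 1.75 W/m²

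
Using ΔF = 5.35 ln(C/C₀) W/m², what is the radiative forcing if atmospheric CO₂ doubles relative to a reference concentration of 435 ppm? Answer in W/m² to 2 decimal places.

ΔF = 3.71 W/m²

Because the forcing depends only on the ratio C/C₀, the initial concentration does not enter.
ΔF = 5.35 × ln(2) = 5.35 × 0.69315 = 3.7084 W/m².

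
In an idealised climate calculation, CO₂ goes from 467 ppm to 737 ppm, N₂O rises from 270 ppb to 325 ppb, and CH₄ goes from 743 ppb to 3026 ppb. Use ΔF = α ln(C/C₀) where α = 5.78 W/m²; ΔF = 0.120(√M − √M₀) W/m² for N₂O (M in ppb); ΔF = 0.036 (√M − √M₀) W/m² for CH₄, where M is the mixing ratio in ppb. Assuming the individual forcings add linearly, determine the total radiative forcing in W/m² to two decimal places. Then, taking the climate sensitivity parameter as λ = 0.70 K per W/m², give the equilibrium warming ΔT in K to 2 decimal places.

CO₂: 5.78 × ln(737/467) = 5.78 × ln(1.57816) = 5.78 × 0.45626 = 2.6372 W/m².
N₂O: 0.120 × (√325 − √270) = 0.120 × (18.0278 − 16.4317) = 0.120 × 1.5961 = 0.1915 W/m².
CH₄: 0.036 × (√3026 − √743) = 0.036 × (55.0091 − 27.2580) = 0.036 × 27.7511 = 0.9990 W/m².
Total ΔF = 2.6372 + 0.1915 + 0.9990 = 3.8277 W/m².
ΔT = λ ΔF = 0.70 × 3.83 = 2.6810 K.

ΔF = 3.83 W/m²; ΔT = 2.68 K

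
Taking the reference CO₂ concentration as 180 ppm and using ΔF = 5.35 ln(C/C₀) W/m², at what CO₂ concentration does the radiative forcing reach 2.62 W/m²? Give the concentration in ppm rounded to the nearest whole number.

Set 5.35 ln(C/180) = 2.62, so ln(C/180) = 2.62/5.35 = 0.48972.
Then C/180 = e^0.48972 = 1.63186, giving C = 180 × 1.63186 = 293.73 ppm.

C ≈ 294 ppm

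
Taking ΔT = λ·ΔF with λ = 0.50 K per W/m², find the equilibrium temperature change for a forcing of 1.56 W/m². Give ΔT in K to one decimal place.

ΔT = λ ΔF = 0.50 × 1.56 = 0.7800 K.

ΔT = 0.8 K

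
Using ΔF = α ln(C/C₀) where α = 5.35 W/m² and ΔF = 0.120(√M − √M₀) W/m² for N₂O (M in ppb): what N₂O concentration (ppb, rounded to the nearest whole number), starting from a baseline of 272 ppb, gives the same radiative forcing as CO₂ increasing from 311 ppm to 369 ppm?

M ≈ 582 ppb

CO₂ forcing: 5.35 × ln(369/311) = 5.35 × 0.171004 = 0.91487 W/m².
Set 0.120(√M − √272) = 0.91487: √M = 0.91487/0.120 + √272 = 7.6239 + 16.4924 = 24.1163.
M = (24.1163)² = 581.60 ppb.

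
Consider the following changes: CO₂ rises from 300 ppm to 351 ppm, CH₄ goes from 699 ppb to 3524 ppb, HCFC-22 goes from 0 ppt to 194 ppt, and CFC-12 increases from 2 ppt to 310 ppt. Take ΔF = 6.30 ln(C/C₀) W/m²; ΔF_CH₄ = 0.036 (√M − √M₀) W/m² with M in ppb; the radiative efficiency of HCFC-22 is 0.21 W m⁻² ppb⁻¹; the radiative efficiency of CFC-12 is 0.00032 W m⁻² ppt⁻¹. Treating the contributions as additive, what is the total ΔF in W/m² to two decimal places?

ΔF = 2.31 W/m²

CO₂: 6.30 × ln(351/300) = 6.30 × ln(1.17000) = 6.30 × 0.15700 = 0.9891 W/m².
CH₄: 0.036 × (√3524 − √699) = 0.036 × (59.3633 − 26.4386) = 0.036 × 32.9247 = 1.1853 W/m².
HCFC-22: Δ = 194 − 0 = 194 ppt = 0.194 ppb; ΔF = 0.21 × 0.194 = 0.0407 W/m².
CFC-12: ΔF = 0.00032 × (310 − 2) = 0.00032 × 308 = 0.0986 W/m².
Total ΔF = 0.9891 + 1.1853 + 0.0407 + 0.0986 = 2.3137 W/m².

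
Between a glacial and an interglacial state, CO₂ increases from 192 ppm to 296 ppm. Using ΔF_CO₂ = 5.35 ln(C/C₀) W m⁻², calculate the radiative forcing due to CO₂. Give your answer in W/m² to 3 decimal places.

ΔF = 2.316 W/m²

CO₂: 5.35 × ln(296/192) = 5.35 × ln(1.54167) = 5.35 × 0.43287 = 2.3159 W/m².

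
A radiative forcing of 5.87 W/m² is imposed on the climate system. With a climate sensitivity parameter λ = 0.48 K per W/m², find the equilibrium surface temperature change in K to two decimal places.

ΔT = 2.82 K

ΔT = λ ΔF = 0.48 × 5.87 = 2.8176 K.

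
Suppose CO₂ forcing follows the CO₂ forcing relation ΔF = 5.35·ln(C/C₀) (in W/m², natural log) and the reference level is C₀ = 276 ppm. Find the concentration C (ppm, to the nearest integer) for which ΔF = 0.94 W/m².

Set 5.35 ln(C/276) = 0.94, so ln(C/276) = 0.94/5.35 = 0.17570.
Then C/276 = e^0.17570 = 1.19208, giving C = 276 × 1.19208 = 329.01 ppm.

C ≈ 329 ppm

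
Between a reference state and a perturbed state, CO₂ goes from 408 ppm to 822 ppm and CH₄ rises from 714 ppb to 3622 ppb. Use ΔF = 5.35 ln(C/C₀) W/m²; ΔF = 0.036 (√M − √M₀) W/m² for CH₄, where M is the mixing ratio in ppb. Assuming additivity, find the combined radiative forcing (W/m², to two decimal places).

CO₂: 5.35 × ln(822/408) = 5.35 × ln(2.01471) = 5.35 × 0.70048 = 3.7476 W/m².
CH₄: 0.036 × (√3622 − √714) = 0.036 × (60.1831 − 26.7208) = 0.036 × 33.4623 = 1.2046 W/m².
Total ΔF = 3.7476 + 1.2046 = 4.9522 W/m².

ΔF = 4.95 W/m²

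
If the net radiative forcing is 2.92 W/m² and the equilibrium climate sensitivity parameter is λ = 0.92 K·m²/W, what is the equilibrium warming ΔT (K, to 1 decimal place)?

ΔT = 2.7 K

ΔT = λ ΔF = 0.92 × 2.92 = 2.6864 K.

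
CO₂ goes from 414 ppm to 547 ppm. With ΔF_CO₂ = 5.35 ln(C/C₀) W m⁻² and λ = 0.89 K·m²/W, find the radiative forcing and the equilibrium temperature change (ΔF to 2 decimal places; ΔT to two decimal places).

CO₂: 5.35 × ln(547/414) = 5.35 × ln(1.32126) = 5.35 × 0.27859 = 1.4905 W/m².
ΔT = λ ΔF = 0.89 × 1.49 = 1.3261 K.

ΔF = 1.49 W/m²; ΔT = 1.33 K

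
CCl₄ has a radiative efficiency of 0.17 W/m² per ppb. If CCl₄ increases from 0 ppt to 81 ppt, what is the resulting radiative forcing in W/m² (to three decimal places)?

ΔF = 0.014 W/m²

CCl₄: Δ = 81 − 0 = 81 ppt = 0.081 ppb; ΔF = 0.17 × 0.081 = 0.0138 W/m².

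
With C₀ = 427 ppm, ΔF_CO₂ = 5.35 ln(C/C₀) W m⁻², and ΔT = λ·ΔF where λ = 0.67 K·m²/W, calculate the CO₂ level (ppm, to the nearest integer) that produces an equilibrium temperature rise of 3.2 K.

C ≈ 1043 ppm

Required forcing: ΔF = ΔT/λ = 3.2/0.67 = 4.7761 W/m².
Then ln(C/427) = ΔF/5.35 = 4.7761/5.35 = 0.89273.
So C = 427 × e^0.89273 = 427 × 2.44179 = 1042.64 ppm.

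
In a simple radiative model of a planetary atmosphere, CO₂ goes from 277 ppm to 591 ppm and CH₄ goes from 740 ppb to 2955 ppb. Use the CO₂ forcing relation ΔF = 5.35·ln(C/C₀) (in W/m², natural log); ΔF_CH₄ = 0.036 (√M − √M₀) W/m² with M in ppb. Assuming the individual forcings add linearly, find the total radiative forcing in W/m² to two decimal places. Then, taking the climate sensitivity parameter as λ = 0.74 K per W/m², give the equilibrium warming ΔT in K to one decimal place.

ΔF = 5.03 W/m²; ΔT = 3.7 K

CO₂: 5.35 × ln(591/277) = 5.35 × ln(2.13357) = 5.35 × 0.75780 = 4.0542 W/m².
CH₄: 0.036 × (√2955 − √740) = 0.036 × (54.3599 − 27.2029) = 0.036 × 27.1570 = 0.9777 W/m².
Total ΔF = 4.0542 + 0.9777 = 5.0319 W/m².
ΔT = λ ΔF = 0.74 × 5.03 = 3.7222 K.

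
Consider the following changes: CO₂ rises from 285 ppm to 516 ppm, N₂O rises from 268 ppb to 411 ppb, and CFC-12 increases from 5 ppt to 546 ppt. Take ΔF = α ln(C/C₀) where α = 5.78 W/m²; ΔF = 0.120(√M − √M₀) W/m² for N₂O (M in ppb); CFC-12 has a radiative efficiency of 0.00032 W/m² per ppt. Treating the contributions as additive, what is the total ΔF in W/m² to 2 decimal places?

CO₂: 5.78 × ln(516/285) = 5.78 × ln(1.81053) = 5.78 × 0.59362 = 3.4311 W/m².
N₂O: 0.120 × (√411 − √268) = 0.120 × (20.2731 − 16.3707) = 0.120 × 3.9024 = 0.4683 W/m².
CFC-12: ΔF = 0.00032 × (546 − 5) = 0.00032 × 541 = 0.1731 W/m².
Total ΔF = 3.4311 + 0.4683 + 0.1731 = 4.0725 W/m².

ΔF = 4.07 W/m²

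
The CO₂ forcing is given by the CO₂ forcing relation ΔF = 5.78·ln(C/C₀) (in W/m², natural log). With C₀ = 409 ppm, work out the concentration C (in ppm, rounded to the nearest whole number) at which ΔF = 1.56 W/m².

C ≈ 536 ppm

Set 5.78 ln(C/409) = 1.56, so ln(C/409) = 1.56/5.78 = 0.26990.
Then C/409 = e^0.26990 = 1.30983, giving C = 409 × 1.30983 = 535.72 ppm.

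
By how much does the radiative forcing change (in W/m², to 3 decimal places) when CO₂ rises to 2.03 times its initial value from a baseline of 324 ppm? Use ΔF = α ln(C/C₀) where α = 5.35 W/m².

ΔF = 5.35 × ln(2.03) = 5.35 × 0.70804 = 3.7880 W/m².

ΔF = 3.788 W/m²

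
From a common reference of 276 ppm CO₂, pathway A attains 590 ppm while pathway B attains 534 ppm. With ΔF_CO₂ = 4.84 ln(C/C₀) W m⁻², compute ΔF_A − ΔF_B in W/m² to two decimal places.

ΔF_A = 4.84 ln(590/276) = 4.84 × 0.75972 = 3.6770 W/m².
ΔF_B = 4.84 ln(534/276) = 4.84 × 0.65999 = 3.1944 W/m².
Difference: 3.6770 − 3.1944 = 0.4826 W/m².

ΔF_A − ΔF_B = 0.48 W/m²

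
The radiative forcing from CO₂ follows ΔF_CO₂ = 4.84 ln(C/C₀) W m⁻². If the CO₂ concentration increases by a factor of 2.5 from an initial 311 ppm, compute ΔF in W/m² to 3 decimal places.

ΔF = 4.435 W/m²

ΔF = 4.84 × ln(2.5) = 4.84 × 0.91629 = 4.4348 W/m².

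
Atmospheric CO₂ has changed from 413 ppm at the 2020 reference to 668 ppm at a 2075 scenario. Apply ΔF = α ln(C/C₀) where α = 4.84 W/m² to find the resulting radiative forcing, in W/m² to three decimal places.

ΔF = 2.327 W/m²

CO₂: 4.84 × ln(668/413) = 4.84 × ln(1.61743) = 4.84 × 0.48084 = 2.3273 W/m².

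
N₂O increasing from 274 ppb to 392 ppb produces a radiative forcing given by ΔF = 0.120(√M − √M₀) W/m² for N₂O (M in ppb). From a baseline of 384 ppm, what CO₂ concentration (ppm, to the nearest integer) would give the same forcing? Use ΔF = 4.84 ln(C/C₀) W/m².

N₂O forcing: 0.120 × (√392 − √274) = 0.120 × (19.7990 − 16.5529) = 0.120 × 3.2461 = 0.38953 W/m².
Set 4.84 ln(C/384) = 0.38953: ln(C/384) = 0.38953/4.84 = 0.08048, so C = 384 × e^0.08048 = 384 × 1.08381 = 416.18 ppm.

C ≈ 416 ppm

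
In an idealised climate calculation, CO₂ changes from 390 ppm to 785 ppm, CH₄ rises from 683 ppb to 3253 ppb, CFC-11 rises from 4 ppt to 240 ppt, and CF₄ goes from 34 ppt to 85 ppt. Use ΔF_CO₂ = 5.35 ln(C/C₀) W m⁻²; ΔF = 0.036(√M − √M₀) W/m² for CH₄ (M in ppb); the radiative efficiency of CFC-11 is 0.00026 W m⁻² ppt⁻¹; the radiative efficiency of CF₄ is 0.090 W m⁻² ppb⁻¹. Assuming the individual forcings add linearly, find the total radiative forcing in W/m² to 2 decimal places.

ΔF = 4.92 W/m²

CO₂: 5.35 × ln(785/390) = 5.35 × ln(2.01282) = 5.35 × 0.69954 = 3.7425 W/m².
CH₄: 0.036 × (√3253 − √683) = 0.036 × (57.0351 − 26.1343) = 0.036 × 30.9008 = 1.1124 W/m².
CFC-11: ΔF = 0.00026 × (240 − 4) = 0.00026 × 236 = 0.0614 W/m².
CF₄: Δ = 85 − 34 = 51 ppt = 0.051 ppb; ΔF = 0.090 × 0.051 = 0.0046 W/m².
Total ΔF = 3.7425 + 1.1124 + 0.0614 + 0.0046 = 4.9209 W/m².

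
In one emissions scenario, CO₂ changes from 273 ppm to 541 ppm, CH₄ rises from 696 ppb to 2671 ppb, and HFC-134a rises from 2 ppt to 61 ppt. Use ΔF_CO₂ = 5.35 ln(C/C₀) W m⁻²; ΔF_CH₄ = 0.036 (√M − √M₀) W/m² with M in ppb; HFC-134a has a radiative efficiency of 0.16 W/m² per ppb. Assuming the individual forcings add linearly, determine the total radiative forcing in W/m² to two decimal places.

ΔF = 4.58 W/m²

CO₂: 5.35 × ln(541/273) = 5.35 × ln(1.98168) = 5.35 × 0.68394 = 3.6591 W/m².
CH₄: 0.036 × (√2671 − √696) = 0.036 × (51.6817 − 26.3818) = 0.036 × 25.2999 = 0.9108 W/m².
HFC-134a: Δ = 61 − 2 = 59 ppt = 0.059 ppb; ΔF = 0.16 × 0.059 = 0.0094 W/m².
Total ΔF = 3.6591 + 0.9108 + 0.0094 = 4.5793 W/m².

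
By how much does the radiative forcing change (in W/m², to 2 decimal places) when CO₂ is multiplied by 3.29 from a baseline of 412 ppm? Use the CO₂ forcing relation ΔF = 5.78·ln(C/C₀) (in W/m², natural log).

ΔF = 6.88 W/m²

Because the forcing depends only on the ratio C/C₀, the initial concentration does not enter.
ΔF = 5.78 × ln(3.29) = 5.78 × 1.19089 = 6.8833 W/m².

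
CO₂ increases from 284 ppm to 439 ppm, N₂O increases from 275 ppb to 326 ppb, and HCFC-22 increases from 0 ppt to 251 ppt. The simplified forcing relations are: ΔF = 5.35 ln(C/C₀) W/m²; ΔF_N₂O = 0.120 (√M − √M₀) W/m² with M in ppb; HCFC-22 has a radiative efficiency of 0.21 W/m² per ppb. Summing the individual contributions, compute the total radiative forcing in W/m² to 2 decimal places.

ΔF = 2.56 W/m²

CO₂: 5.35 × ln(439/284) = 5.35 × ln(1.54577) = 5.35 × 0.43552 = 2.3300 W/m².
N₂O: 0.120 × (√326 − √275) = 0.120 × (18.0555 − 16.5831) = 0.120 × 1.4724 = 0.1767 W/m².
HCFC-22: Δ = 251 − 0 = 251 ppt = 0.251 ppb; ΔF = 0.21 × 0.251 = 0.0527 W/m².
Total ΔF = 2.3300 + 0.1767 + 0.0527 = 2.5594 W/m².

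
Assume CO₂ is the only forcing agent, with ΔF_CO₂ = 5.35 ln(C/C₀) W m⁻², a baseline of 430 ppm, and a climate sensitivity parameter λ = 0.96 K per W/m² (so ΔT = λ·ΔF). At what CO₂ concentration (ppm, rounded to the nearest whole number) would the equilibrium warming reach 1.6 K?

Required forcing: ΔF = ΔT/λ = 1.6/0.96 = 1.6667 W/m².
Then ln(C/430) = ΔF/5.35 = 1.6667/5.35 = 0.31153.
So C = 430 × e^0.31153 = 430 × 1.36551 = 587.17 ppm.

C ≈ 587 ppm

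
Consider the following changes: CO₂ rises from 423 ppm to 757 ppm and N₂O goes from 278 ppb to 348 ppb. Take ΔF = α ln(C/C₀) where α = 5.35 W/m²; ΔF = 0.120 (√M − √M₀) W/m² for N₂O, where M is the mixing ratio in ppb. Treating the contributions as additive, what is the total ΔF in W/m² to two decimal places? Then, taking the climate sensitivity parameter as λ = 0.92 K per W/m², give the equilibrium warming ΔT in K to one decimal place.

CO₂: 5.35 × ln(757/423) = 5.35 × ln(1.78960) = 5.35 × 0.58199 = 3.1136 W/m².
N₂O: 0.120 × (√348 − √278) = 0.120 × (18.6548 − 16.6733) = 0.120 × 1.9815 = 0.2378 W/m².
Total ΔF = 3.1136 + 0.2378 = 3.3514 W/m².
ΔT = λ ΔF = 0.92 × 3.35 = 3.0820 K.

ΔF = 3.35 W/m²; ΔT = 3.1 K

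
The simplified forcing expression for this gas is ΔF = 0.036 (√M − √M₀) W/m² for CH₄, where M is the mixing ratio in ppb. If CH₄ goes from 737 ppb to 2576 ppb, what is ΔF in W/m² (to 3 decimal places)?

ΔF = 0.850 W/m²

CH₄: 0.036 × (√2576 − √737) = 0.036 × (50.7543 − 27.1477) = 0.036 × 23.6066 = 0.8498 W/m².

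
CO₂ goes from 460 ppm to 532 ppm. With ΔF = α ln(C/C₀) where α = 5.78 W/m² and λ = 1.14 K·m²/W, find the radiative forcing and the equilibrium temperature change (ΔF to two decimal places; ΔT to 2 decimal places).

CO₂: 5.78 × ln(532/460) = 5.78 × ln(1.15652) = 5.78 × 0.14542 = 0.8405 W/m².
ΔT = λ ΔF = 1.14 × 0.84 = 0.9576 K.

ΔF = 0.84 W/m²; ΔT = 0.96 K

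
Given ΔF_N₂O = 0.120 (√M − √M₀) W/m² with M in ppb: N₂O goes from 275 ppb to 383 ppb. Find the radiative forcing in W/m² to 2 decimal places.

N₂O: 0.120 × (√383 − √275) = 0.120 × (19.5704 − 16.5831) = 0.120 × 2.9873 = 0.3585 W/m².

ΔF = 0.36 W/m²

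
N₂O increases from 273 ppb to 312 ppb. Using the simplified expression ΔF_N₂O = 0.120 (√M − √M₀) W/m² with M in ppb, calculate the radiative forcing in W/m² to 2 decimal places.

ΔF = 0.14 W/m²

N₂O: 0.120 × (√312 − √273) = 0.120 × (17.6635 − 16.5227) = 0.120 × 1.1408 = 0.1369 W/m².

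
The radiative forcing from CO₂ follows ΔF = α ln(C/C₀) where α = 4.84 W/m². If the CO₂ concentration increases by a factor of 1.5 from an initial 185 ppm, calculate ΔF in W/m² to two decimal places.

ΔF = 1.96 W/m²

ΔF = 4.84 × ln(1.5) = 4.84 × 0.40547 = 1.9625 W/m².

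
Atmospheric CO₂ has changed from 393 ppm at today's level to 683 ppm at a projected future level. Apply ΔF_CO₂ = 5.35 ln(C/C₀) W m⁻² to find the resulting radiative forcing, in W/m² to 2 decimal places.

ΔF = 2.96 W/m²

CO₂ absorption bands are partially saturated, so forcing scales with the logarithm of the concentration ratio.
CO₂: 5.35 × ln(683/393) = 5.35 × ln(1.73791) = 5.35 × 0.55268 = 2.9568 W/m².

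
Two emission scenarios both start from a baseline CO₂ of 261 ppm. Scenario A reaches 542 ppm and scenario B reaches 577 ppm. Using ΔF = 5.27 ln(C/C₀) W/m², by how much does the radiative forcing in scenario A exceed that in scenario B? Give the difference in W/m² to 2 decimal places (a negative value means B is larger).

ΔF_A = 5.27 ln(542/261) = 5.27 × 0.73075 = 3.8511 W/m².
ΔF_B = 5.27 ln(577/261) = 5.27 × 0.79332 = 4.1808 W/m².
Difference: 3.8511 − 4.1808 = -0.3297 W/m².

ΔF_A − ΔF_B = -0.33 W/m²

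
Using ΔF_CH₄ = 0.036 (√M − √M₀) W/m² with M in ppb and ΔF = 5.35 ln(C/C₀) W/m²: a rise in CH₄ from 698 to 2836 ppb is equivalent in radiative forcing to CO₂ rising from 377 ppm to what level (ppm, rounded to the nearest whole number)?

C ≈ 452 ppm

CH₄ forcing: 0.036 × (√2836 − √698) = 0.036 × (53.2541 − 26.4197) = 0.036 × 26.8344 = 0.96604 W/m².
Set 5.35 ln(C/377) = 0.96604: ln(C/377) = 0.96604/5.35 = 0.18057, so C = 377 × e^0.18057 = 377 × 1.19790 = 451.61 ppm.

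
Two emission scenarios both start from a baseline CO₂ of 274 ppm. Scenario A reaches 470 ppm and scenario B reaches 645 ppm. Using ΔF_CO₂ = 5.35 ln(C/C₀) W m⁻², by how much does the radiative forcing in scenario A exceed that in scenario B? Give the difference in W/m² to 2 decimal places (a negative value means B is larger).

ΔF_A − ΔF_B = -1.69 W/m²

ΔF_A = 5.35 ln(470/274) = 5.35 × 0.53960 = 2.8869 W/m².
ΔF_B = 5.35 ln(645/274) = 5.35 × 0.85612 = 4.5802 W/m².
Difference: 2.8869 − 4.5802 = -1.6933 W/m².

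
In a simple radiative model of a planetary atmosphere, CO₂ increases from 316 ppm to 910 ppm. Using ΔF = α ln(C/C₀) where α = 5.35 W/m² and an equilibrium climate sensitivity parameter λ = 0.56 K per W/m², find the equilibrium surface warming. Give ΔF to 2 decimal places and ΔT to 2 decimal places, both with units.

ΔF = 5.66 W/m²; ΔT = 3.17 K

CO₂: 5.35 × ln(910/316) = 5.35 × ln(2.87975) = 5.35 × 1.05770 = 5.6587 W/m².
ΔT = λ ΔF = 0.56 × 5.66 = 3.1696 K.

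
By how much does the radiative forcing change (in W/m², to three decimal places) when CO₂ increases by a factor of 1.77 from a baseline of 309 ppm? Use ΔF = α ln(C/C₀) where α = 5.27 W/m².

ΔF = 3.009 W/m²

Because the forcing depends only on the ratio C/C₀, the initial concentration does not enter.
ΔF = 5.27 × ln(1.77) = 5.27 × 0.57098 = 3.0091 W/m².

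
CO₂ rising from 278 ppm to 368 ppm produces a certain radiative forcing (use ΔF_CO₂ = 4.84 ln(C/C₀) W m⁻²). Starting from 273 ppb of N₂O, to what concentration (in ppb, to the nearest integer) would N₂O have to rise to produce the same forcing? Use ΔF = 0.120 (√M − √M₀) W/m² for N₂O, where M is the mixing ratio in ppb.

CO₂ forcing: 4.84 × ln(368/278) = 4.84 × 0.280462 = 1.35744 W/m².
Set 0.120(√M − √273) = 1.35744: √M = 1.35744/0.120 + √273 = 11.3120 + 16.5227 = 27.8347.
M = (27.8347)² = 774.77 ppb.

M ≈ 775 ppb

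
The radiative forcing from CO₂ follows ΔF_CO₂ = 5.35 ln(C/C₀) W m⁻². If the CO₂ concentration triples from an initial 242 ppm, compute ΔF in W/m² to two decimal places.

ΔF = 5.88 W/m²

ΔF = 5.35 × ln(3) = 5.35 × 1.09861 = 5.8776 W/m².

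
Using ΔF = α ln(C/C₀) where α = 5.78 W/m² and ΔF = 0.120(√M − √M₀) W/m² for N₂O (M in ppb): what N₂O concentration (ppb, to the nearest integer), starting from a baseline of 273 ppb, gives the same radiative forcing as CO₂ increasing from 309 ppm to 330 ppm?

M ≈ 388 ppb

CO₂ forcing: 5.78 × ln(330/309) = 5.78 × 0.065751 = 0.38004 W/m².
Set 0.120(√M − √273) = 0.38004: √M = 0.38004/0.120 + √273 = 3.1670 + 16.5227 = 19.6897.
M = (19.6897)² = 387.68 ppb.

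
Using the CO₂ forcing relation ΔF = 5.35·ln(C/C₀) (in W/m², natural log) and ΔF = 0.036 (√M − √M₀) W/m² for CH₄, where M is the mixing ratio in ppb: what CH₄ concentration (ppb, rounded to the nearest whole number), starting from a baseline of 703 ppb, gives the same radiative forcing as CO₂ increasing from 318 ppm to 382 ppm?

CO₂ forcing: 5.35 × ln(382/318) = 5.35 × 0.183369 = 0.98102 W/m².
Set 0.036(√M − √703) = 0.98102: √M = 0.98102/0.036 + √703 = 27.2506 + 26.5141 = 53.7647.
M = (53.7647)² = 2890.64 ppb.

M ≈ 2891 ppb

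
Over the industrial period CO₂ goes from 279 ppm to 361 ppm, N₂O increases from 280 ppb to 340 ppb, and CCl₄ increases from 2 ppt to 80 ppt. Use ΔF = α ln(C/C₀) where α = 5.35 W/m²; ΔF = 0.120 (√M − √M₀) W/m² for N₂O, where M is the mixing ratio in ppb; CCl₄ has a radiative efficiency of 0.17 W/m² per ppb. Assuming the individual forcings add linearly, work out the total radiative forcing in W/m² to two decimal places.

CO₂: 5.35 × ln(361/279) = 5.35 × ln(1.29391) = 5.35 × 0.25767 = 1.3785 W/m².
N₂O: 0.120 × (√340 − √280) = 0.120 × (18.4391 − 16.7332) = 0.120 × 1.7059 = 0.2047 W/m².
CCl₄: Δ = 80 − 2 = 78 ppt = 0.078 ppb; ΔF = 0.17 × 0.078 = 0.0133 W/m².
Total ΔF = 1.3785 + 0.2047 + 0.0133 = 1.5965 W/m².

ΔF = 1.60 W/m²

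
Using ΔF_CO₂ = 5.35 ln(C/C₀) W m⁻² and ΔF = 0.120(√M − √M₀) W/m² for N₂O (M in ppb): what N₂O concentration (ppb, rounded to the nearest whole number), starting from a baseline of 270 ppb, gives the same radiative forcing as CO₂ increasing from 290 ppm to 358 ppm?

M ≈ 667 ppb

CO₂ forcing: 5.35 × ln(358/290) = 5.35 × 0.210652 = 1.12699 W/m².
Set 0.120(√M − √270) = 1.12699: √M = 1.12699/0.120 + √270 = 9.3916 + 16.4317 = 25.8233.
M = (25.8233)² = 666.84 ppb.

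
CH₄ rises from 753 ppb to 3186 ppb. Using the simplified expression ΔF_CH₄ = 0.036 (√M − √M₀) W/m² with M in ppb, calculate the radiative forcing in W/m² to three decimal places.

CH₄: 0.036 × (√3186 − √753) = 0.036 × (56.4447 − 27.4408) = 0.036 × 29.0039 = 1.0441 W/m².

ΔF = 1.044 W/m²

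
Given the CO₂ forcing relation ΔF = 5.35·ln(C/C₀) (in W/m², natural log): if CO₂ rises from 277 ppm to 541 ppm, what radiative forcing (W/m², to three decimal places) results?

CO₂ absorption bands are partially saturated, so forcing scales with the logarithm of the concentration ratio.
CO₂: 5.35 × ln(541/277) = 5.35 × ln(1.95307) = 5.35 × 0.66940 = 3.5813 W/m².

ΔF = 3.581 W/m²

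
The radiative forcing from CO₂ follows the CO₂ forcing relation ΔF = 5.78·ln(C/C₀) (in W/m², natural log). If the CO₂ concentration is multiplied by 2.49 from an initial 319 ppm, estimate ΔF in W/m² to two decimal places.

ΔF = 5.27 W/m²

ΔF = 5.78 × ln(2.49) = 5.78 × 0.91228 = 5.2730 W/m².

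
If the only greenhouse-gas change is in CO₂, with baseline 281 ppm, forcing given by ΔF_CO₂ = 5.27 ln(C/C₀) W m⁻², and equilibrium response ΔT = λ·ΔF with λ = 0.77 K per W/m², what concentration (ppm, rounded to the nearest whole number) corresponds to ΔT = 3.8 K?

C ≈ 717 ppm

Required forcing: ΔF = ΔT/λ = 3.8/0.77 = 4.9351 W/m².
Then ln(C/281) = ΔF/5.27 = 4.9351/5.27 = 0.93645.
So C = 281 × e^0.93645 = 281 × 2.55091 = 716.81 ppm.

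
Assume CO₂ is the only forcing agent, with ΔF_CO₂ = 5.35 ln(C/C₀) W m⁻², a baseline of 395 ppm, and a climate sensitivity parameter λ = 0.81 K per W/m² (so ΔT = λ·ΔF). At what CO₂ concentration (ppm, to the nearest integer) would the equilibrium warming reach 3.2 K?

C ≈ 827 ppm

Required forcing: ΔF = ΔT/λ = 3.2/0.81 = 3.9506 W/m².
Then ln(C/395) = ΔF/5.35 = 3.9506/5.35 = 0.73843.
So C = 395 × e^0.73843 = 395 × 2.09265 = 826.60 ppm.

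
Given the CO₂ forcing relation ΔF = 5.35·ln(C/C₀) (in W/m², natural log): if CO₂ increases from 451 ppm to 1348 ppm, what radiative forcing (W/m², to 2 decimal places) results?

ΔF = 5.86 W/m²

CO₂: 5.35 × ln(1348/451) = 5.35 × ln(2.98891) = 5.35 × 1.09491 = 5.8578 W/m².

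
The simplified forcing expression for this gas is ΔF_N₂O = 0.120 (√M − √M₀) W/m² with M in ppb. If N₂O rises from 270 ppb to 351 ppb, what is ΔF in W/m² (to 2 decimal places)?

ΔF = 0.28 W/m²

N₂O: 0.120 × (√351 − √270) = 0.120 × (18.7350 − 16.4317) = 0.120 × 2.3033 = 0.2764 W/m².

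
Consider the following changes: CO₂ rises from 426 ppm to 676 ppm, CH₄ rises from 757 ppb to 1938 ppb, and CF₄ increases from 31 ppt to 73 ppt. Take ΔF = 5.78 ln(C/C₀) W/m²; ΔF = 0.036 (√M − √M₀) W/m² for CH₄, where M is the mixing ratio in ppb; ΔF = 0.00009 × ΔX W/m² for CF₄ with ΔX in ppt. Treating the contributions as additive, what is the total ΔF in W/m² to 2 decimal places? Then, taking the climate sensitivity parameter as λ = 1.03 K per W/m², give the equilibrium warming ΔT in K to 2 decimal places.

ΔF = 3.27 W/m²; ΔT = 3.37 K

CO₂: 5.78 × ln(676/426) = 5.78 × ln(1.58685) = 5.78 × 0.46175 = 2.6689 W/m².
CH₄: 0.036 × (√1938 − √757) = 0.036 × (44.0227 − 27.5136) = 0.036 × 16.5091 = 0.5943 W/m².
CF₄: ΔF = 0.00009 × (73 − 31) = 0.00009 × 42 = 0.0038 W/m².
Total ΔF = 2.6689 + 0.5943 + 0.0038 = 3.2670 W/m².
ΔT = λ ΔF = 1.03 × 3.27 = 3.3681 K.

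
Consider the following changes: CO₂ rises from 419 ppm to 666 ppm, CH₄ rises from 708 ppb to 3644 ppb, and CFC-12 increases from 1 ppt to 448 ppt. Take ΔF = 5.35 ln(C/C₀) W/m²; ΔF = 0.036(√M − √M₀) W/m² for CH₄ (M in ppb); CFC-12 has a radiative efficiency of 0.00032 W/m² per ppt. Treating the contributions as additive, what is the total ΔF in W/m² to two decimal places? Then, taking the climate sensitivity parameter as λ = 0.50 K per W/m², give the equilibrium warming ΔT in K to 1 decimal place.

ΔF = 3.84 W/m²; ΔT = 1.9 K

CO₂: 5.35 × ln(666/419) = 5.35 × ln(1.58950) = 5.35 × 0.46342 = 2.4793 W/m².
CH₄: 0.036 × (√3644 − √708) = 0.036 × (60.3656 − 26.6083) = 0.036 × 33.7573 = 1.2153 W/m².
CFC-12: ΔF = 0.00032 × (448 − 1) = 0.00032 × 447 = 0.1430 W/m².
Total ΔF = 2.4793 + 1.2153 + 0.1430 = 3.8376 W/m².
ΔT = λ ΔF = 0.50 × 3.84 = 1.9200 K.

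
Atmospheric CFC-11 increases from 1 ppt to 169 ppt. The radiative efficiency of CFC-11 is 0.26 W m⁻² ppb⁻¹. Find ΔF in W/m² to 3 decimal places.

CFC-11: Δ = 169 − 1 = 168 ppt = 0.168 ppb; ΔF = 0.26 × 0.168 = 0.0437 W/m².

ΔF = 0.044 W/m²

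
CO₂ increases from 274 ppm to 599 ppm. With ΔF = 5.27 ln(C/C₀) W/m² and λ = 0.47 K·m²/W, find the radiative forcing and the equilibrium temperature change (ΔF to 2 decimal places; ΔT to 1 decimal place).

CO₂: 5.27 × ln(599/274) = 5.27 × ln(2.18613) = 5.27 × 0.78213 = 4.1218 W/m².
ΔT = λ ΔF = 0.47 × 4.12 = 1.9364 K.

ΔF = 4.12 W/m²; ΔT = 1.9 K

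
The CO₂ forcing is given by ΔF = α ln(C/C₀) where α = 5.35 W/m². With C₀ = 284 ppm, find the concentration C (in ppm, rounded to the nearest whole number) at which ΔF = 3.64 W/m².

Set 5.35 ln(C/284) = 3.64, so ln(C/284) = 3.64/5.35 = 0.68037.
Then C/284 = e^0.68037 = 1.97461, giving C = 284 × 1.97461 = 560.79 ppm.

C ≈ 561 ppm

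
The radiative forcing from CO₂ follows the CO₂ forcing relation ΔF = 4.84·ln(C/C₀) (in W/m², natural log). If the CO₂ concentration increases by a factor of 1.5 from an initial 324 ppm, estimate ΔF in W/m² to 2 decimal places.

Because the forcing depends only on the ratio C/C₀, the initial concentration does not enter.
ΔF = 4.84 × ln(1.5) = 4.84 × 0.40547 = 1.9625 W/m².

ΔF = 1.96 W/m²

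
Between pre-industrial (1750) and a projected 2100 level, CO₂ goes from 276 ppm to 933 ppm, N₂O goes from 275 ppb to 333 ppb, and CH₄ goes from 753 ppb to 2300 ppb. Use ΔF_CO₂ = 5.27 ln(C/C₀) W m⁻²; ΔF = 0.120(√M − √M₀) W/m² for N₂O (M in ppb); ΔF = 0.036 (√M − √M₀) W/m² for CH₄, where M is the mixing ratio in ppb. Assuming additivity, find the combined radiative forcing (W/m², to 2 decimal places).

ΔF = 7.36 W/m²

CO₂: 5.27 × ln(933/276) = 5.27 × ln(3.38043) = 5.27 × 1.21800 = 6.4189 W/m².
N₂O: 0.120 × (√333 − √275) = 0.120 × (18.2483 − 16.5831) = 0.120 × 1.6652 = 0.1998 W/m².
CH₄: 0.036 × (√2300 − √753) = 0.036 × (47.9583 − 27.4408) = 0.036 × 20.5175 = 0.7386 W/m².
Total ΔF = 6.4189 + 0.1998 + 0.7386 = 7.3573 W/m².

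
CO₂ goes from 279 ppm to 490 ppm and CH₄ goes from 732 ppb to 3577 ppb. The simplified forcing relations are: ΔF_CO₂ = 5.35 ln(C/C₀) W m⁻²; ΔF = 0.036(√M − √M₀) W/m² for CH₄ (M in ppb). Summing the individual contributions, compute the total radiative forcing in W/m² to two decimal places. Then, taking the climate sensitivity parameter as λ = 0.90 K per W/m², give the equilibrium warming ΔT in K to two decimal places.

CO₂: 5.35 × ln(490/279) = 5.35 × ln(1.75627) = 5.35 × 0.56319 = 3.0131 W/m².
CH₄: 0.036 × (√3577 − √732) = 0.036 × (59.8080 − 27.0555) = 0.036 × 32.7525 = 1.1791 W/m².
Total ΔF = 3.0131 + 1.1791 = 4.1922 W/m².
ΔT = λ ΔF = 0.90 × 4.19 = 3.7710 K.

ΔF = 4.19 W/m²; ΔT = 3.77 K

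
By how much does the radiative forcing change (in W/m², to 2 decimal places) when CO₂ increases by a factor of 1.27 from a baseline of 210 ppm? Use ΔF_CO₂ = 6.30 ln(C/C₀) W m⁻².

ΔF = 1.51 W/m²

Because the forcing depends only on the ratio C/C₀, the initial concentration does not enter.
ΔF = 6.30 × ln(1.27) = 6.30 × 0.23902 = 1.5058 W/m².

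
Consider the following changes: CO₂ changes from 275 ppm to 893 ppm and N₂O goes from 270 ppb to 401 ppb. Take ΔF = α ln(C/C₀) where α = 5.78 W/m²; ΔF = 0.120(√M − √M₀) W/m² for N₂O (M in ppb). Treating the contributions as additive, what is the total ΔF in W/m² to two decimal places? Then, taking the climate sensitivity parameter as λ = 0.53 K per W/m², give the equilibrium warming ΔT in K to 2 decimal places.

CO₂: 5.78 × ln(893/275) = 5.78 × ln(3.24727) = 5.78 × 1.17781 = 6.8077 W/m².
N₂O: 0.120 × (√401 − √270) = 0.120 × (20.0250 − 16.4317) = 0.120 × 3.5933 = 0.4312 W/m².
Total ΔF = 6.8077 + 0.4312 = 7.2389 W/m².
ΔT = λ ΔF = 0.53 × 7.24 = 3.8372 K.

ΔF = 7.24 W/m²; ΔT = 3.84 K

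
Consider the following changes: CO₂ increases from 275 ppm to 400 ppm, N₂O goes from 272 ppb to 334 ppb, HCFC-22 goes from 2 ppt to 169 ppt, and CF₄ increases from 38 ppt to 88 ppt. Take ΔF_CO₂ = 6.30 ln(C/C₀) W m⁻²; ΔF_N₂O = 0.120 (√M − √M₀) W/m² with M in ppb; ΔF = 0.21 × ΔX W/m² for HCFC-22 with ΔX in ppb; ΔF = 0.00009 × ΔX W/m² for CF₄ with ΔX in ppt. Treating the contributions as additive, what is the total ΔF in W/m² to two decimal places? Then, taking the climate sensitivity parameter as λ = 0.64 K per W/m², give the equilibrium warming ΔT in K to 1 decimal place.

ΔF = 2.61 W/m²; ΔT = 1.7 K

CO₂: 6.30 × ln(400/275) = 6.30 × ln(1.45455) = 6.30 × 0.37470 = 2.3606 W/m².
N₂O: 0.120 × (√334 − √272) = 0.120 × (18.2757 − 16.4924) = 0.120 × 1.7833 = 0.2140 W/m².
HCFC-22: Δ = 169 − 2 = 167 ppt = 0.167 ppb; ΔF = 0.21 × 0.167 = 0.0351 W/m².
CF₄: ΔF = 0.00009 × (88 − 38) = 0.00009 × 50 = 0.0045 W/m².
Total ΔF = 2.3606 + 0.2140 + 0.0351 + 0.0045 = 2.6142 W/m².
ΔT = λ ΔF = 0.64 × 2.61 = 1.6704 K.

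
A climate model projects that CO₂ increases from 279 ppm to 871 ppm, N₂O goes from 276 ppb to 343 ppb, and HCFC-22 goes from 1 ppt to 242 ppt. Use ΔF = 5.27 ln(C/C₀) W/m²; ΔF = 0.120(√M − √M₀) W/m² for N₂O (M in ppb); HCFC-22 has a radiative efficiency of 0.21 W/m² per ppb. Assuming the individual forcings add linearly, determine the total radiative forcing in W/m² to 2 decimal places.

CO₂: 5.27 × ln(871/279) = 5.27 × ln(3.12186) = 5.27 × 1.13843 = 5.9995 W/m².
N₂O: 0.120 × (√343 − √276) = 0.120 × (18.5203 − 16.6132) = 0.120 × 1.9071 = 0.2289 W/m².
HCFC-22: Δ = 242 − 1 = 241 ppt = 0.241 ppb; ΔF = 0.21 × 0.241 = 0.0506 W/m².
Total ΔF = 5.9995 + 0.2289 + 0.0506 = 6.2790 W/m².

ΔF = 6.28 W/m²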